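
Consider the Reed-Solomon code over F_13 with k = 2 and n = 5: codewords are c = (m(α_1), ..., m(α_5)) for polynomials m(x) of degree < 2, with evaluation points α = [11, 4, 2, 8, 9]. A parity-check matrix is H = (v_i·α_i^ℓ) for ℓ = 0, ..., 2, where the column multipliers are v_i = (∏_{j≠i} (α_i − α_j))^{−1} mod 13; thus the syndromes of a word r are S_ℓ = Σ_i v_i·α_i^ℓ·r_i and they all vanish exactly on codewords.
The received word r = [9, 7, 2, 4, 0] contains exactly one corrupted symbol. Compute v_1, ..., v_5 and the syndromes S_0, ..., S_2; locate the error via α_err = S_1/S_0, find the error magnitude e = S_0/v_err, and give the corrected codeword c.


S = (4, 5, 3), error at position 1, error magnitude e = 4, c = [5, 7, 2, 4, 0].

Step 1: column multipliers v_i = (∏_{j≠i}(α_i − α_j))^{−1} mod 13.
  i = 1 (α = 11): (11−4)(11−2)(11−8)(11−9) = 7·9·3·2 = 378 ≡ 1, so v_1 = 1^{−1} = 1 (mod 13).
  i = 2 (α = 4): (4−11)(4−2)(4−8)(4−9) = (−7)·2·(−4)·(−5) = −280 ≡ 6, so v_2 = 6^{−1} = 11 (mod 13).
  i = 3 (α = 2): (2−11)(2−4)(2−8)(2−9) = (−9)·(−2)·(−6)·(−7) = 756 ≡ 2, so v_3 = 2^{−1} = 7 (mod 13).
  i = 4 (α = 8): (8−11)(8−4)(8−2)(8−9) = (−3)·4·6·(−1) = 72 ≡ 7, so v_4 = 7^{−1} = 2 (mod 13).
  i = 5 (α = 9): (9−11)(9−4)(9−2)(9−8) = (−2)·5·7·1 = −70 ≡ 8, so v_5 = 8^{−1} = 5 (mod 13).
  v = [1, 11, 7, 2, 5].
Step 2: syndromes of r = [9, 7, 2, 4, 0] (all sums mod 13).
  S_0 = Σ v_i r_i = 1·9 + 11·7 + 7·2 + 2·4 + 5·0 = 108 ≡ 4.
  S_1 = Σ v_i α_i r_i = 1·11·9 + 11·4·7 + 7·2·2 + 2·8·4 + 5·9·0 = 499 ≡ 5.
  α_i^2 mod 13 = [4, 3, 4, 12, 3].
  S_2 = Σ v_i α_i^2 r_i = 1·4·9 + 11·3·7 + 7·4·2 + 2·12·4 + 5·3·0 = 419 ≡ 3.
  S = (4, 5, 3) ≠ 0, so r is not a codeword (an error is present).
Step 3: locate the error. For a single error e at position i, S_ℓ = v_i·e·α_i^ℓ, so α_err = S_1/S_0.
  S_0^{−1} = 4^{−1} = 10 (mod 13), so α_err = 5·10 = 50 ≡ 11 = α_1. Error position i = 1.
  Consistency check: S_2/S_1 = 3·8 = 24 ≡ 11 = α_err ✓ (single-error assumption holds).
Step 4: error magnitude e = S_0/v_1 = S_0·∏_{j≠1}(α_1 − α_j) = 4·1 = 4 ≡ 4 (mod 13).
Step 5: correct position 1: c_1 = r_1 − e = 9 − 4 ≡ 5 (mod 13). Hence c = [5, 7, 2, 4, 0].
  Check: interpolating c through the α_i gives m(x) = 10 + 9·x (degree < 2) with m(α_i) = c_i for every i, so c is indeed a codeword.


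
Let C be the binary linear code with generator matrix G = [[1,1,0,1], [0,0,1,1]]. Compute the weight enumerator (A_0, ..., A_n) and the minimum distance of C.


Weight distribution: A_0 = 1, A_2 = 1, A_3 = 2. Minimum distance d = 2.

Enumerate all 2^2 = 4 messages m ∈ F_2^2.
For each, compute codeword c = mG in F_2^4, then tally its weight.
  m = 00 → c = 0000, weight = 0.
  m = 10 → c = 1101, weight = 3.
  m = 01 → c = 0011, weight = 2.
  m = 11 → c = 1110, weight = 3.
Tally weights:
  weight 0: 1 codewords.
  weight 2: 1 codewords.
  weight 3: 2 codewords.
Minimum distance d = smallest w > 0 with A_w > 0 = 2.
Sanity: Σ A_w = 4 = 2^2 = 4 ✓.


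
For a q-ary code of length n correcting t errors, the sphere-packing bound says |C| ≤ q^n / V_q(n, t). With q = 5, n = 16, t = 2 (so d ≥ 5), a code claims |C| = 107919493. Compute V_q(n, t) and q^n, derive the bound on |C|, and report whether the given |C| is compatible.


V_q(n, t) = 1985, q^n = 152587890625, Hamming bound = 76870473, |C| = 107919493 > bound (violated).

Step 1: Compute V_q(n, t) = Σ_{j=0}^2 C(n, j) (q−1)^j.
  j = 0: C(16,0)·(4)^0 = 1·1 = 1.
  j = 1: C(16,1)·(4)^1 = 16·4 = 64.
  j = 2: C(16,2)·(4)^2 = 120·16 = 1920.
  V_q(n, t) = 1 + 64 + 1920 = 1985.
Step 2: q^n = 5^16 = 152587890625.
Step 3: Hamming bound ⌊q^n / V_q(n,t)⌋ = ⌊152587890625/1985⌋ = 76870473.
Step 4: Compare |C| = 107919493 to 76870473: violated.
The claimed |C| lies above the Hamming bound, so no 5-ary code of length 16 with d ≥ 5 can have 107919493 codewords.


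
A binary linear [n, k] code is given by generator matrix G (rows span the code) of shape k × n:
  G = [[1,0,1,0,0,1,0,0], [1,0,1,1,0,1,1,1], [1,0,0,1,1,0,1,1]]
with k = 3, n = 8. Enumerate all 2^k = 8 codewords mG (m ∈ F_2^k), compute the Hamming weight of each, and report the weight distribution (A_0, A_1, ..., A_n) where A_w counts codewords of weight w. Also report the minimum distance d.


Weight distribution: A_0 = 1, A_2 = 1, A_3 = 3, A_5 = 1, A_6 = 2. Minimum distance d = 2.

Enumerate all 2^3 = 8 messages m ∈ F_2^3.
For each, compute codeword c = mG in F_2^8, then tally its weight.
  m = 000 → c = 00000000, weight = 0.
  m = 100 → c = 10100100, weight = 3.
  m = 010 → c = 10110111, weight = 6.
  m = 110 → c = 00010011, weight = 3.
  m = 001 → c = 10011011, weight = 5.
  m = 101 → c = 00111111, weight = 6.
  m = 011 → c = 00101100, weight = 3.
  m = 111 → c = 10001000, weight = 2.
Tally weights:
  weight 0: 1 codewords.
  weight 2: 1 codewords.
  weight 3: 3 codewords.
  weight 5: 1 codewords.
  weight 6: 2 codewords.
Minimum distance d = smallest w > 0 with A_w > 0 = 2.
Sanity: Σ A_w = 8 = 2^3 = 8 ✓.


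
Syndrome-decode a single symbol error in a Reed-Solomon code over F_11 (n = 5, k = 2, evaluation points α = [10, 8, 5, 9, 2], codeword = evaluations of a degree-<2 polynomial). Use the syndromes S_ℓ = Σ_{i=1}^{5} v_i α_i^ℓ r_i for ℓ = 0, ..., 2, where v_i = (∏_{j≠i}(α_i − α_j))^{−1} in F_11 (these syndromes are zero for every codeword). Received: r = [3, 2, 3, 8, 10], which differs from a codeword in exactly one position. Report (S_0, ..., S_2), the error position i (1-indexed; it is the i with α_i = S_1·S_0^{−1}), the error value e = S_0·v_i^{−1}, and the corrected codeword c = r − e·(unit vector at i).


S = (9, 1, 5), error at position 3, error magnitude e = 8, c = [3, 2, 6, 8, 10].

Step 1: column multipliers v_i = (∏_{j≠i}(α_i − α_j))^{−1} mod 11.
  i = 1 (α = 10): (10−8)(10−5)(10−9)(10−2) = 2·5·1·8 = 80 ≡ 3, so v_1 = 3^{−1} = 4 (mod 11).
  i = 2 (α = 8): (8−10)(8−5)(8−9)(8−2) = (−2)·3·(−1)·6 = 36 ≡ 3, so v_2 = 3^{−1} = 4 (mod 11).
  i = 3 (α = 5): (5−10)(5−8)(5−9)(5−2) = (−5)·(−3)·(−4)·3 = −180 ≡ 7, so v_3 = 7^{−1} = 8 (mod 11).
  i = 4 (α = 9): (9−10)(9−8)(9−5)(9−2) = (−1)·1·4·7 = −28 ≡ 5, so v_4 = 5^{−1} = 9 (mod 11).
  i = 5 (α = 2): (2−10)(2−8)(2−5)(2−9) = (−8)·(−6)·(−3)·(−7) = 1008 ≡ 7, so v_5 = 7^{−1} = 8 (mod 11).
  v = [4, 4, 8, 9, 8].
Step 2: syndromes of r = [3, 2, 3, 8, 10] (all sums mod 11).
  S_0 = Σ v_i r_i = 4·3 + 4·2 + 8·3 + 9·8 + 8·10 = 196 ≡ 9.
  S_1 = Σ v_i α_i r_i = 4·10·3 + 4·8·2 + 8·5·3 + 9·9·8 + 8·2·10 = 1112 ≡ 1.
  α_i^2 mod 11 = [1, 9, 3, 4, 4].
  S_2 = Σ v_i α_i^2 r_i = 4·1·3 + 4·9·2 + 8·3·3 + 9·4·8 + 8·4·10 = 764 ≡ 5.
  S = (9, 1, 5) ≠ 0, so r is not a codeword (an error is present).
Step 3: locate the error. For a single error e at position i, S_ℓ = v_i·e·α_i^ℓ, so α_err = S_1/S_0.
  S_0^{−1} = 9^{−1} = 5 (mod 11), so α_err = 1·5 = 5 ≡ 5 = α_3. Error position i = 3.
  Consistency check: S_2/S_1 = 5·1 = 5 ≡ 5 = α_err ✓ (single-error assumption holds).
Step 4: error magnitude e = S_0/v_3 = S_0·∏_{j≠3}(α_3 − α_j) = 9·7 = 63 ≡ 8 (mod 11).
Step 5: correct position 3: c_3 = r_3 − e = 3 − 8 ≡ 6 (mod 11). Hence c = [3, 2, 6, 8, 10].
  Check: interpolating c through the α_i gives m(x) = 9 + 6·x (degree < 2) with m(α_i) = c_i for every i, so c is indeed a codeword.


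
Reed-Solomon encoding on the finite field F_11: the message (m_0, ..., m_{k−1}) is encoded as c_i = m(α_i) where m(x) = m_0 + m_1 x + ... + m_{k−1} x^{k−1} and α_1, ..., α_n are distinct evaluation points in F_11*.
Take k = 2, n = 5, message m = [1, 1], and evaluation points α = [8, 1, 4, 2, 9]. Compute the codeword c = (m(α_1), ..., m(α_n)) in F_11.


c = [9, 2, 5, 3, 10]

Message polynomial: m(x) = 1 + 1·x (mod 11).
For each evaluation point α_i, compute m(α_i) mod 11:
  α_1 = 8: Horner steps 1 → 9, so m(8) = 9.
  α_2 = 1: Horner steps 1 → 2, so m(1) = 2.
  α_3 = 4: Horner steps 1 → 5, so m(4) = 5.
  α_4 = 2: Horner steps 1 → 3, so m(2) = 3.
  α_5 = 9: Horner steps 1 → 10, so m(9) = 10.
Codeword c = [9, 2, 5, 3, 10] ∈ F_11^5.


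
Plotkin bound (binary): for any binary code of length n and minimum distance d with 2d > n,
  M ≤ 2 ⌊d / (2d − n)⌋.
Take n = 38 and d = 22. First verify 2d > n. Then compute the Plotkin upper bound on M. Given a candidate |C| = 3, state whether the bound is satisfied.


Plotkin bound M ≤ 6; given |C| = 3 ≤ bound (satisfied).

Check applicability: 2d = 44, n = 38.
2d − n = 6 > 0, so Plotkin applies.
Compute d/(2d−n) = 22/6 ≈ 3.6667.
⌊d/(2d−n)⌋ = 3.
Plotkin bound: M ≤ 2·3 = 6.
Given |C| = 3, check: satisfied.
This |C| is below the Plotkin bound.


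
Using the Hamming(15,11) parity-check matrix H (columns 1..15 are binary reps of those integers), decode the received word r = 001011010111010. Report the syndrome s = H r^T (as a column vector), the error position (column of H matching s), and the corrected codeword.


s = (1, 0, 1, 1)^T, error position = 11, corrected codeword c = 001011010101010

Compute s = H r^T mod 2 one row at a time:
  s_1 = 1 + 0 + 1 + 1 + 1 + 0 + 1 + 0 = 5 ≡ 1 (mod 2).
  s_2 = 0 + 1 + 1 + 0 + 1 + 0 + 1 + 0 = 4 ≡ 0 (mod 2).
  s_3 = 0 + 1 + 1 + 0 + 1 + 1 + 1 + 0 = 5 ≡ 1 (mod 2).
  s_4 = 0 + 1 + 1 + 0 + 0 + 1 + 0 + 0 = 3 ≡ 1 (mod 2).
s = (1, 0, 1, 1)^T — this equals column 11 of H (binary 1011), so error is at position 11.
Correct: flip bit 11 of r = 001011010111010 to get c = 001011010101010.


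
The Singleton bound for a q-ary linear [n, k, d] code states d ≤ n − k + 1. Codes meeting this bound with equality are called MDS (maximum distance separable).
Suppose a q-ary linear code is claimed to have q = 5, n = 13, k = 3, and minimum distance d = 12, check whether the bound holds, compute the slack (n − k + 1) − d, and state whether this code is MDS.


Singleton RHS = n − k + 1 = 11, slack = -1, bound violated (no such code; not MDS).

Singleton bound: d ≤ n − k + 1.
Here n = 13, k = 3, so n − k + 1 = 11.
Given d = 12, check d ≤ 11: NO.
Slack = (n − k + 1) − d = -1.
The slack is negative: d = 12 exceeds n − k + 1 = 11 by 1, so the Singleton bound is violated and no linear [13, 3, 12]_5 code can exist. In particular it is not MDS (MDS requires d = n − k + 1 exactly).
Description: the claimed parameters are [13, 3, 12]_5; such a code would be impossible (violates the Singleton bound).


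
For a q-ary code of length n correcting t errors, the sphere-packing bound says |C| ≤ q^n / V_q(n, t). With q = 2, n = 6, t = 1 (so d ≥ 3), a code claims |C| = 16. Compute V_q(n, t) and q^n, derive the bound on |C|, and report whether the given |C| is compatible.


V_q(n, t) = 7, q^n = 64, Hamming bound = 9, |C| = 16 > bound (violated).

Step 1: Compute V_q(n, t) = Σ_{j=0}^1 C(n, j) (q−1)^j.
  j = 0: C(6,0)·(1)^0 = 1·1 = 1.
  j = 1: C(6,1)·(1)^1 = 6·1 = 6.
  V_q(n, t) = 1 + 6 = 7.
Step 2: q^n = 2^6 = 64.
Step 3: Hamming bound ⌊q^n / V_q(n,t)⌋ = ⌊64/7⌋ = 9.
Step 4: Compare |C| = 16 to 9: violated.
The claimed |C| lies above the Hamming bound, so no 2-ary code of length 6 with d ≥ 3 can have 16 codewords.


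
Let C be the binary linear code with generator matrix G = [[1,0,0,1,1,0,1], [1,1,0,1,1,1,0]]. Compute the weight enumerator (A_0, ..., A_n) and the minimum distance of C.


Weight distribution: A_0 = 1, A_3 = 1, A_4 = 1, A_5 = 1. Minimum distance d = 3.

Enumerate all 2^2 = 4 messages m ∈ F_2^2.
For each, compute codeword c = mG in F_2^7, then tally its weight.
  m = 00 → c = 0000000, weight = 0.
  m = 10 → c = 1001101, weight = 4.
  m = 01 → c = 1101110, weight = 5.
  m = 11 → c = 0100011, weight = 3.
Tally weights:
  weight 0: 1 codewords.
  weight 3: 1 codewords.
  weight 4: 1 codewords.
  weight 5: 1 codewords.
Minimum distance d = smallest w > 0 with A_w > 0 = 3.
Sanity: Σ A_w = 4 = 2^2 = 4 ✓.


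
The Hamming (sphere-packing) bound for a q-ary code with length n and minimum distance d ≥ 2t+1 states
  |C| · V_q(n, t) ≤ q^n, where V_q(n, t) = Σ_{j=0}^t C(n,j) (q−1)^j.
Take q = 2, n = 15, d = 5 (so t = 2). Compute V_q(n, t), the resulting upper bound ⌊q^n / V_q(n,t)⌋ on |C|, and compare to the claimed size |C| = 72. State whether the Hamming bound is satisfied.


V_q(n, t) = 121, q^n = 32768, Hamming bound = 270, |C| = 72 ≤ bound (satisfied).

Step 1: Compute V_q(n, t) = Σ_{j=0}^2 C(n, j) (q−1)^j.
  j = 0: C(15,0)·(1)^0 = 1·1 = 1.
  j = 1: C(15,1)·(1)^1 = 15·1 = 15.
  j = 2: C(15,2)·(1)^2 = 105·1 = 105.
  V_q(n, t) = 1 + 15 + 105 = 121.
Step 2: q^n = 2^15 = 32768.
Step 3: Hamming bound ⌊q^n / V_q(n,t)⌋ = ⌊32768/121⌋ = 270.
Step 4: Compare |C| = 72 to 270: satisfied.
The claimed |C| lies below the Hamming bound.


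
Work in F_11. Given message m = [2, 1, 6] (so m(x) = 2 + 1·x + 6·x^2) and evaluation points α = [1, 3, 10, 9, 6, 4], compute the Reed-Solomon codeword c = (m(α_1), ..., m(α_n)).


c = [9, 4, 7, 2, 4, 3]

Message polynomial: m(x) = 2 + 1·x + 6·x^2 (mod 11).
For each evaluation point α_i, compute m(α_i) mod 11:
  α_1 = 1: Horner steps 6 → 7 → 9, so m(1) = 9.
  α_2 = 3: Horner steps 6 → 8 → 4, so m(3) = 4.
  α_3 = 10: Horner steps 6 → 6 → 7, so m(10) = 7.
  α_4 = 9: Horner steps 6 → 0 → 2, so m(9) = 2.
  α_5 = 6: Horner steps 6 → 4 → 4, so m(6) = 4.
  α_6 = 4: Horner steps 6 → 3 → 3, so m(4) = 3.
Codeword c = [9, 4, 7, 2, 4, 3] ∈ F_11^6.


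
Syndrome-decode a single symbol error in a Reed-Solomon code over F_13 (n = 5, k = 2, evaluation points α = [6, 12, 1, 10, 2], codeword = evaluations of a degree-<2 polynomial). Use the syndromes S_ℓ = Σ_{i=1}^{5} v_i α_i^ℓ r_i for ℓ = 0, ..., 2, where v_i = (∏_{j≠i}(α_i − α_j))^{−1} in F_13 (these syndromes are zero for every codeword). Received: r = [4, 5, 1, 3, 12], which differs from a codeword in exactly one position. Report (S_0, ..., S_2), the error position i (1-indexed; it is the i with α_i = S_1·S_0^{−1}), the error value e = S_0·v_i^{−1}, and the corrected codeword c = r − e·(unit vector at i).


S = (8, 2, 7), error at position 4, error magnitude e = 7, c = [4, 5, 1, 9, 12].

Step 1: column multipliers v_i = (∏_{j≠i}(α_i − α_j))^{−1} mod 13.
  i = 1 (α = 6): (6−12)(6−1)(6−10)(6−2) = (−6)·5·(−4)·4 = 480 ≡ 12, so v_1 = 12^{−1} = 12 (mod 13).
  i = 2 (α = 12): (12−6)(12−1)(12−10)(12−2) = 6·11·2·10 = 1320 ≡ 7, so v_2 = 7^{−1} = 2 (mod 13).
  i = 3 (α = 1): (1−6)(1−12)(1−10)(1−2) = (−5)·(−11)·(−9)·(−1) = 495 ≡ 1, so v_3 = 1^{−1} = 1 (mod 13).
  i = 4 (α = 10): (10−6)(10−12)(10−1)(10−2) = 4·(−2)·9·8 = −576 ≡ 9, so v_4 = 9^{−1} = 3 (mod 13).
  i = 5 (α = 2): (2−6)(2−12)(2−1)(2−10) = (−4)·(−10)·1·(−8) = −320 ≡ 5, so v_5 = 5^{−1} = 8 (mod 13).
  v = [12, 2, 1, 3, 8].
Step 2: syndromes of r = [4, 5, 1, 3, 12] (all sums mod 13).
  S_0 = Σ v_i r_i = 12·4 + 2·5 + 1·1 + 3·3 + 8·12 = 164 ≡ 8.
  S_1 = Σ v_i α_i r_i = 12·6·4 + 2·12·5 + 1·1·1 + 3·10·3 + 8·2·12 = 691 ≡ 2.
  α_i^2 mod 13 = [10, 1, 1, 9, 4].
  S_2 = Σ v_i α_i^2 r_i = 12·10·4 + 2·1·5 + 1·1·1 + 3·9·3 + 8·4·12 = 956 ≡ 7.
  S = (8, 2, 7) ≠ 0, so r is not a codeword (an error is present).
Step 3: locate the error. For a single error e at position i, S_ℓ = v_i·e·α_i^ℓ, so α_err = S_1/S_0.
  S_0^{−1} = 8^{−1} = 5 (mod 13), so α_err = 2·5 = 10 ≡ 10 = α_4. Error position i = 4.
  Consistency check: S_2/S_1 = 7·7 = 49 ≡ 10 = α_err ✓ (single-error assumption holds).
Step 4: error magnitude e = S_0/v_4 = S_0·∏_{j≠4}(α_4 − α_j) = 8·9 = 72 ≡ 7 (mod 13).
Step 5: correct position 4: c_4 = r_4 − e = 3 − 7 ≡ 9 (mod 13). Hence c = [4, 5, 1, 9, 12].
  Check: interpolating c through the α_i gives m(x) = 3 + 11·x (degree < 2) with m(α_i) = c_i for every i, so c is indeed a codeword.


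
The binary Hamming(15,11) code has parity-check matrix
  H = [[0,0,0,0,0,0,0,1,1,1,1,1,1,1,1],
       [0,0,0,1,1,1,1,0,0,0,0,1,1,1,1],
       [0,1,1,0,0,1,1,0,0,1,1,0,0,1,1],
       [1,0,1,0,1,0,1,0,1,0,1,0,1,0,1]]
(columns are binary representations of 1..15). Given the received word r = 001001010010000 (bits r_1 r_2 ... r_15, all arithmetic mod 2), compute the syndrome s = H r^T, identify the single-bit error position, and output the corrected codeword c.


s = (0, 1, 1, 0)^T, error position = 6, corrected codeword c = 001000010010000

Compute s = H r^T mod 2 one row at a time:
  s_1 = 1 + 0 + 0 + 1 + 0 + 0 + 0 + 0 = 2 ≡ 0 (mod 2).
  s_2 = 0 + 0 + 1 + 0 + 0 + 0 + 0 + 0 = 1 ≡ 1 (mod 2).
  s_3 = 0 + 1 + 1 + 0 + 0 + 1 + 0 + 0 = 3 ≡ 1 (mod 2).
  s_4 = 0 + 1 + 0 + 0 + 0 + 1 + 0 + 0 = 2 ≡ 0 (mod 2).
s = (0, 1, 1, 0)^T — this equals column 6 of H (binary 0110), so error is at position 6.
Correct: flip bit 6 of r = 001001010010000 to get c = 001000010010000.


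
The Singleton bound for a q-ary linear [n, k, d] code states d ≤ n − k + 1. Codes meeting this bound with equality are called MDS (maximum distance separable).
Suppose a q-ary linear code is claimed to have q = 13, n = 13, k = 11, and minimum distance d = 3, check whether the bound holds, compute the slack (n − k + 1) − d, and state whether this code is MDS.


Singleton RHS = n − k + 1 = 3, slack = 0, bound satisfied, MDS.

Singleton bound: d ≤ n − k + 1.
Here n = 13, k = 11, so n − k + 1 = 3.
Given d = 3, check d ≤ 3: YES.
Slack = (n − k + 1) − d = 0.
The code is MDS (slack = 0).
Description: the claimed parameters are [13, 11, 3]_13; such a code would be MDS (meets Singleton bound).


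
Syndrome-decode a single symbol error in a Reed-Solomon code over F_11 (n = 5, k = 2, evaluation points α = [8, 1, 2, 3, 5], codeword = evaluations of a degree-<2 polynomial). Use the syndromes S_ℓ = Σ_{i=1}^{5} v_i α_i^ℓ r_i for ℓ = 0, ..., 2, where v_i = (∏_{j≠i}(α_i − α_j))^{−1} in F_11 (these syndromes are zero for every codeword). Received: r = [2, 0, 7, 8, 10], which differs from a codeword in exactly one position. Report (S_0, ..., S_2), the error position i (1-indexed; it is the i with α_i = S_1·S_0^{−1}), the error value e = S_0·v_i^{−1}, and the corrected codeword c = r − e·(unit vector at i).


S = (5, 5, 5), error at position 2, error magnitude e = 5, c = [2, 6, 7, 8, 10].

Step 1: column multipliers v_i = (∏_{j≠i}(α_i − α_j))^{−1} mod 11.
  i = 1 (α = 8): (8−1)(8−2)(8−3)(8−5) = 7·6·5·3 = 630 ≡ 3, so v_1 = 3^{−1} = 4 (mod 11).
  i = 2 (α = 1): (1−8)(1−2)(1−3)(1−5) = (−7)·(−1)·(−2)·(−4) = 56 ≡ 1, so v_2 = 1^{−1} = 1 (mod 11).
  i = 3 (α = 2): (2−8)(2−1)(2−3)(2−5) = (−6)·1·(−1)·(−3) = −18 ≡ 4, so v_3 = 4^{−1} = 3 (mod 11).
  i = 4 (α = 3): (3−8)(3−1)(3−2)(3−5) = (−5)·2·1·(−2) = 20 ≡ 9, so v_4 = 9^{−1} = 5 (mod 11).
  i = 5 (α = 5): (5−8)(5−1)(5−2)(5−3) = (−3)·4·3·2 = −72 ≡ 5, so v_5 = 5^{−1} = 9 (mod 11).
  v = [4, 1, 3, 5, 9].
Step 2: syndromes of r = [2, 0, 7, 8, 10] (all sums mod 11).
  S_0 = Σ v_i r_i = 4·2 + 1·0 + 3·7 + 5·8 + 9·10 = 159 ≡ 5.
  S_1 = Σ v_i α_i r_i = 4·8·2 + 1·1·0 + 3·2·7 + 5·3·8 + 9·5·10 = 676 ≡ 5.
  α_i^2 mod 11 = [9, 1, 4, 9, 3].
  S_2 = Σ v_i α_i^2 r_i = 4·9·2 + 1·1·0 + 3·4·7 + 5·9·8 + 9·3·10 = 786 ≡ 5.
  S = (5, 5, 5) ≠ 0, so r is not a codeword (an error is present).
Step 3: locate the error. For a single error e at position i, S_ℓ = v_i·e·α_i^ℓ, so α_err = S_1/S_0.
  S_0^{−1} = 5^{−1} = 9 (mod 11), so α_err = 5·9 = 45 ≡ 1 = α_2. Error position i = 2.
  Consistency check: S_2/S_1 = 5·9 = 45 ≡ 1 = α_err ✓ (single-error assumption holds).
Step 4: error magnitude e = S_0/v_2 = S_0·∏_{j≠2}(α_2 − α_j) = 5·1 = 5 ≡ 5 (mod 11).
Step 5: correct position 2: c_2 = r_2 − e = 0 − 5 ≡ 6 (mod 11). Hence c = [2, 6, 7, 8, 10].
  Check: interpolating c through the α_i gives m(x) = 5 + 1·x (degree < 2) with m(α_i) = c_i for every i, so c is indeed a codeword.


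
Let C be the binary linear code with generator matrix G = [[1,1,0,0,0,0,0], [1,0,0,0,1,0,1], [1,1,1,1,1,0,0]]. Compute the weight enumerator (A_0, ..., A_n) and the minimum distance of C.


Weight distribution: A_0 = 1, A_2 = 1, A_3 = 3, A_4 = 2, A_5 = 1. Minimum distance d = 2.

Enumerate all 2^3 = 8 messages m ∈ F_2^3.
For each, compute codeword c = mG in F_2^7, then tally its weight.
  m = 000 → c = 0000000, weight = 0.
  m = 100 → c = 1100000, weight = 2.
  m = 010 → c = 1000101, weight = 3.
  m = 110 → c = 0100101, weight = 3.
  m = 001 → c = 1111100, weight = 5.
  m = 101 → c = 0011100, weight = 3.
  m = 011 → c = 0111001, weight = 4.
  m = 111 → c = 1011001, weight = 4.
Tally weights:
  weight 0: 1 codewords.
  weight 2: 1 codewords.
  weight 3: 3 codewords.
  weight 4: 2 codewords.
  weight 5: 1 codewords.
Minimum distance d = smallest w > 0 with A_w > 0 = 2.
Sanity: Σ A_w = 8 = 2^3 = 8 ✓.


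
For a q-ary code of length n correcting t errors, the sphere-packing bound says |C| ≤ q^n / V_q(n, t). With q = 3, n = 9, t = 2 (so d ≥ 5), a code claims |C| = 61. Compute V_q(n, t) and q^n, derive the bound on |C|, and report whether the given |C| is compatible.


V_q(n, t) = 163, q^n = 19683, Hamming bound = 120, |C| = 61 ≤ bound (satisfied).

Step 1: Compute V_q(n, t) = Σ_{j=0}^2 C(n, j) (q−1)^j.
  j = 0: C(9,0)·(2)^0 = 1·1 = 1.
  j = 1: C(9,1)·(2)^1 = 9·2 = 18.
  j = 2: C(9,2)·(2)^2 = 36·4 = 144.
  V_q(n, t) = 1 + 18 + 144 = 163.
Step 2: q^n = 3^9 = 19683.
Step 3: Hamming bound ⌊q^n / V_q(n,t)⌋ = ⌊19683/163⌋ = 120.
Step 4: Compare |C| = 61 to 120: satisfied.
The claimed |C| lies below the Hamming bound.


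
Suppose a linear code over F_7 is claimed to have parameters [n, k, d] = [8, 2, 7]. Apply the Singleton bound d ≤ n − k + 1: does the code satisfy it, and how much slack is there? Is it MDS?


Singleton RHS = n − k + 1 = 7, slack = 0, bound satisfied, MDS.

Singleton bound: d ≤ n − k + 1.
Here n = 8, k = 2, so n − k + 1 = 7.
Given d = 7, check d ≤ 7: YES.
Slack = (n − k + 1) − d = 0.
The code is MDS (slack = 0).
Description: the claimed parameters are [8, 2, 7]_7; such a code would be MDS (meets Singleton bound).


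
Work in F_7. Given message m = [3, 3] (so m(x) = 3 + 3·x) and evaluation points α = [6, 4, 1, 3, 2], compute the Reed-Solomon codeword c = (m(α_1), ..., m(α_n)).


c = [0, 1, 6, 5, 2]

Message polynomial: m(x) = 3 + 3·x (mod 7).
For each evaluation point α_i, compute m(α_i) mod 7:
  α_1 = 6: Horner steps 3 → 0, so m(6) = 0.
  α_2 = 4: Horner steps 3 → 1, so m(4) = 1.
  α_3 = 1: Horner steps 3 → 6, so m(1) = 6.
  α_4 = 3: Horner steps 3 → 5, so m(3) = 5.
  α_5 = 2: Horner steps 3 → 2, so m(2) = 2.
Codeword c = [0, 1, 6, 5, 2] ∈ F_7^5.


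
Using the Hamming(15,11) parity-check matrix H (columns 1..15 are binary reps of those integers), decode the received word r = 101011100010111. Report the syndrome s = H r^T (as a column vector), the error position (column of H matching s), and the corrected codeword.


s = (0, 0, 0, 1)^T, error position = 1, corrected codeword c = 001011100010111

Compute s = H r^T mod 2 one row at a time:
  s_1 = 0 + 0 + 0 + 1 + 0 + 1 + 1 + 1 = 4 ≡ 0 (mod 2).
  s_2 = 0 + 1 + 1 + 1 + 0 + 1 + 1 + 1 = 6 ≡ 0 (mod 2).
  s_3 = 0 + 1 + 1 + 1 + 0 + 1 + 1 + 1 = 6 ≡ 0 (mod 2).
  s_4 = 1 + 1 + 1 + 1 + 0 + 1 + 1 + 1 = 7 ≡ 1 (mod 2).
s = (0, 0, 0, 1)^T — this equals column 1 of H (binary 0001), so error is at position 1.
Correct: flip bit 1 of r = 101011100010111 to get c = 001011100010111.


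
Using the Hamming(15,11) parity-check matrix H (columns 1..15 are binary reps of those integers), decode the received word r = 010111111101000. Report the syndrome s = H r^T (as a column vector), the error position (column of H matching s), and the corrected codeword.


s = (0, 1, 0, 1)^T, error position = 5, corrected codeword c = 010101111101000

Compute s = H r^T mod 2 one row at a time:
  s_1 = 1 + 1 + 1 + 0 + 1 + 0 + 0 + 0 = 4 ≡ 0 (mod 2).
  s_2 = 1 + 1 + 1 + 1 + 1 + 0 + 0 + 0 = 5 ≡ 1 (mod 2).
  s_3 = 1 + 0 + 1 + 1 + 1 + 0 + 0 + 0 = 4 ≡ 0 (mod 2).
  s_4 = 0 + 0 + 1 + 1 + 1 + 0 + 0 + 0 = 3 ≡ 1 (mod 2).
s = (0, 1, 0, 1)^T — this equals column 5 of H (binary 0101), so error is at position 5.
Correct: flip bit 5 of r = 010111111101000 to get c = 010101111101000.


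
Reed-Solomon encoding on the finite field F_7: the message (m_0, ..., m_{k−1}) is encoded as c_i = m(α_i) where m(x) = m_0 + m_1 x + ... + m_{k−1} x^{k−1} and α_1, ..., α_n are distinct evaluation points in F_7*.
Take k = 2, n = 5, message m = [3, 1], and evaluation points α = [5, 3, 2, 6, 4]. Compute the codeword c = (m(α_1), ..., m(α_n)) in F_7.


c = [1, 6, 5, 2, 0]

Message polynomial: m(x) = 3 + 1·x (mod 7).
For each evaluation point α_i, compute m(α_i) mod 7:
  α_1 = 5: Horner steps 1 → 1, so m(5) = 1.
  α_2 = 3: Horner steps 1 → 6, so m(3) = 6.
  α_3 = 2: Horner steps 1 → 5, so m(2) = 5.
  α_4 = 6: Horner steps 1 → 2, so m(6) = 2.
  α_5 = 4: Horner steps 1 → 0, so m(4) = 0.
Codeword c = [1, 6, 5, 2, 0] ∈ F_7^5.


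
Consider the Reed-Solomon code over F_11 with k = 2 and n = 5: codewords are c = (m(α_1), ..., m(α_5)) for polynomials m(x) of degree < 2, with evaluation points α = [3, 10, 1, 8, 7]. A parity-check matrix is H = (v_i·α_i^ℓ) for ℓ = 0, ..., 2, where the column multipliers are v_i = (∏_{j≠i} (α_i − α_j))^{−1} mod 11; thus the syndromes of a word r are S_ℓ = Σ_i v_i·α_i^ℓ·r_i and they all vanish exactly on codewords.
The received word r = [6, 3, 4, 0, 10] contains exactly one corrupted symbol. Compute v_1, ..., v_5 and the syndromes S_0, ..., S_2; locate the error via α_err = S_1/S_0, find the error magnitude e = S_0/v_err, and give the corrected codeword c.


S = (3, 8, 3), error at position 2, error magnitude e = 1, c = [6, 2, 4, 0, 10].

Step 1: column multipliers v_i = (∏_{j≠i}(α_i − α_j))^{−1} mod 11.
  i = 1 (α = 3): (3−10)(3−1)(3−8)(3−7) = (−7)·2·(−5)·(−4) = −280 ≡ 6, so v_1 = 6^{−1} = 2 (mod 11).
  i = 2 (α = 10): (10−3)(10−1)(10−8)(10−7) = 7·9·2·3 = 378 ≡ 4, so v_2 = 4^{−1} = 3 (mod 11).
  i = 3 (α = 1): (1−3)(1−10)(1−8)(1−7) = (−2)·(−9)·(−7)·(−6) = 756 ≡ 8, so v_3 = 8^{−1} = 7 (mod 11).
  i = 4 (α = 8): (8−3)(8−10)(8−1)(8−7) = 5·(−2)·7·1 = −70 ≡ 7, so v_4 = 7^{−1} = 8 (mod 11).
  i = 5 (α = 7): (7−3)(7−10)(7−1)(7−8) = 4·(−3)·6·(−1) = 72 ≡ 6, so v_5 = 6^{−1} = 2 (mod 11).
  v = [2, 3, 7, 8, 2].
Step 2: syndromes of r = [6, 3, 4, 0, 10] (all sums mod 11).
  S_0 = Σ v_i r_i = 2·6 + 3·3 + 7·4 + 8·0 + 2·10 = 69 ≡ 3.
  S_1 = Σ v_i α_i r_i = 2·3·6 + 3·10·3 + 7·1·4 + 8·8·0 + 2·7·10 = 294 ≡ 8.
  α_i^2 mod 11 = [9, 1, 1, 9, 5].
  S_2 = Σ v_i α_i^2 r_i = 2·9·6 + 3·1·3 + 7·1·4 + 8·9·0 + 2·5·10 = 245 ≡ 3.
  S = (3, 8, 3) ≠ 0, so r is not a codeword (an error is present).
Step 3: locate the error. For a single error e at position i, S_ℓ = v_i·e·α_i^ℓ, so α_err = S_1/S_0.
  S_0^{−1} = 3^{−1} = 4 (mod 11), so α_err = 8·4 = 32 ≡ 10 = α_2. Error position i = 2.
  Consistency check: S_2/S_1 = 3·7 = 21 ≡ 10 = α_err ✓ (single-error assumption holds).
Step 4: error magnitude e = S_0/v_2 = S_0·∏_{j≠2}(α_2 − α_j) = 3·4 = 12 ≡ 1 (mod 11).
Step 5: correct position 2: c_2 = r_2 − e = 3 − 1 ≡ 2 (mod 11). Hence c = [6, 2, 4, 0, 10].
  Check: interpolating c through the α_i gives m(x) = 3 + 1·x (degree < 2) with m(α_i) = c_i for every i, so c is indeed a codeword.


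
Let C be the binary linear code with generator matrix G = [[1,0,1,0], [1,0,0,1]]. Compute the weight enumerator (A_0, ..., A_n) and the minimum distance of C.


Weight distribution: A_0 = 1, A_2 = 3. Minimum distance d = 2.

Enumerate all 2^2 = 4 messages m ∈ F_2^2.
For each, compute codeword c = mG in F_2^4, then tally its weight.
  m = 00 → c = 0000, weight = 0.
  m = 10 → c = 1010, weight = 2.
  m = 01 → c = 1001, weight = 2.
  m = 11 → c = 0011, weight = 2.
Tally weights:
  weight 0: 1 codewords.
  weight 2: 3 codewords.
Minimum distance d = smallest w > 0 with A_w > 0 = 2.
Sanity: Σ A_w = 4 = 2^2 = 4 ✓.


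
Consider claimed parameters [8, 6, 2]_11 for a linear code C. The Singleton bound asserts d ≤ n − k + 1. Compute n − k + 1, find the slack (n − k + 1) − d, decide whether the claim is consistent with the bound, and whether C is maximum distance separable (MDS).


Singleton RHS = n − k + 1 = 3, slack = 1, bound satisfied, not MDS.

Singleton bound: d ≤ n − k + 1.
Here n = 8, k = 6, so n − k + 1 = 3.
Given d = 2, check d ≤ 3: YES.
Slack = (n − k + 1) − d = 1.
The code is NOT MDS (slack = 1 > 0).
Description: the claimed parameters are [8, 6, 2]_11; such a code would be non-MDS.


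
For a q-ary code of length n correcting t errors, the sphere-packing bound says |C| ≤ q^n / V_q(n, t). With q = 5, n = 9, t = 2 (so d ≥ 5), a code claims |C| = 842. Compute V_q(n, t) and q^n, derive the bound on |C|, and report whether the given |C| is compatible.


V_q(n, t) = 613, q^n = 1953125, Hamming bound = 3186, |C| = 842 ≤ bound (satisfied).

Step 1: Compute V_q(n, t) = Σ_{j=0}^2 C(n, j) (q−1)^j.
  j = 0: C(9,0)·(4)^0 = 1·1 = 1.
  j = 1: C(9,1)·(4)^1 = 9·4 = 36.
  j = 2: C(9,2)·(4)^2 = 36·16 = 576.
  V_q(n, t) = 1 + 36 + 576 = 613.
Step 2: q^n = 5^9 = 1953125.
Step 3: Hamming bound ⌊q^n / V_q(n,t)⌋ = ⌊1953125/613⌋ = 3186.
Step 4: Compare |C| = 842 to 3186: satisfied.
The claimed |C| lies below the Hamming bound.


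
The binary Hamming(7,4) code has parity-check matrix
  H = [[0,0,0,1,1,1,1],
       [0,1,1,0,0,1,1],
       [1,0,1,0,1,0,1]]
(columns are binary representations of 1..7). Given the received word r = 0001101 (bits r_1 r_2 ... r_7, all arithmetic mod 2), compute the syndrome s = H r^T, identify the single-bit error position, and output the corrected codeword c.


s = (1, 1, 0)^T, error position = 6, corrected codeword c = 0001111

Compute s = H r^T mod 2 one row at a time:
  s_1 = 1 + 1 + 0 + 1 = 3 ≡ 1 (mod 2).
  s_2 = 0 + 0 + 0 + 1 = 1 ≡ 1 (mod 2).
  s_3 = 0 + 0 + 1 + 1 = 2 ≡ 0 (mod 2).
s = (1, 1, 0)^T — this equals column 6 of H (binary 110), so error is at position 6.
Correct: flip bit 6 of r = 0001101 to get c = 0001111.


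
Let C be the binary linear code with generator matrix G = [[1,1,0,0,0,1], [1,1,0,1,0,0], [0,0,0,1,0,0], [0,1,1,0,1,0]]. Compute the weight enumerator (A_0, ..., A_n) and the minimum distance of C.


Weight distribution: A_0 = 1, A_1 = 2, A_2 = 2, A_3 = 4, A_4 = 5, A_5 = 2. Minimum distance d = 1.

Enumerate all 2^4 = 16 messages m ∈ F_2^4.
For each, compute codeword c = mG in F_2^6, then tally its weight.
  m = 0000 → c = 000000, weight = 0.
  m = 1000 → c = 110001, weight = 3.
  m = 0100 → c = 110100, weight = 3.
  m = 1100 → c = 000101, weight = 2.
  m = 0010 → c = 000100, weight = 1.
  m = 1010 → c = 110101, weight = 4.
  m = 0110 → c = 110000, weight = 2.
  m = 1110 → c = 000001, weight = 1.
  m = 0001 → c = 011010, weight = 3.
  m = 1001 → c = 101011, weight = 4.
  m = 0101 → c = 101110, weight = 4.
  m = 1101 → c = 011111, weight = 5.
  m = 0011 → c = 011110, weight = 4.
  m = 1011 → c = 101111, weight = 5.
  m = 0111 → c = 101010, weight = 3.
  m = 1111 → c = 011011, weight = 4.
Tally weights:
  weight 0: 1 codewords.
  weight 1: 2 codewords.
  weight 2: 2 codewords.
  weight 3: 4 codewords.
  weight 4: 5 codewords.
  weight 5: 2 codewords.
Minimum distance d = smallest w > 0 with A_w > 0 = 1.
Sanity: Σ A_w = 16 = 2^4 = 16 ✓.


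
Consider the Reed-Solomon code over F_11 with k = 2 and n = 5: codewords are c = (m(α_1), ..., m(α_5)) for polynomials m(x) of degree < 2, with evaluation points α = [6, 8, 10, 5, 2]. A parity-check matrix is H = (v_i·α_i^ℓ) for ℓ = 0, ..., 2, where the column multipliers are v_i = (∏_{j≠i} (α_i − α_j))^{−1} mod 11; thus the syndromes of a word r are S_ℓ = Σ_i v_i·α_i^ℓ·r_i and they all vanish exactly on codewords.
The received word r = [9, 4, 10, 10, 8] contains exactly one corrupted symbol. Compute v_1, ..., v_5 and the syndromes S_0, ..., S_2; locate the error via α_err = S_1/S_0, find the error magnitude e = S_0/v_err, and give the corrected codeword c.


S = (7, 2, 10), error at position 4, error magnitude e = 4, c = [9, 4, 10, 6, 8].

Step 1: column multipliers v_i = (∏_{j≠i}(α_i − α_j))^{−1} mod 11.
  i = 1 (α = 6): (6−8)(6−10)(6−5)(6−2) = (−2)·(−4)·1·4 = 32 ≡ 10, so v_1 = 10^{−1} = 10 (mod 11).
  i = 2 (α = 8): (8−6)(8−10)(8−5)(8−2) = 2·(−2)·3·6 = −72 ≡ 5, so v_2 = 5^{−1} = 9 (mod 11).
  i = 3 (α = 10): (10−6)(10−8)(10−5)(10−2) = 4·2·5·8 = 320 ≡ 1, so v_3 = 1^{−1} = 1 (mod 11).
  i = 4 (α = 5): (5−6)(5−8)(5−10)(5−2) = (−1)·(−3)·(−5)·3 = −45 ≡ 10, so v_4 = 10^{−1} = 10 (mod 11).
  i = 5 (α = 2): (2−6)(2−8)(2−10)(2−5) = (−4)·(−6)·(−8)·(−3) = 576 ≡ 4, so v_5 = 4^{−1} = 3 (mod 11).
  v = [10, 9, 1, 10, 3].
Step 2: syndromes of r = [9, 4, 10, 10, 8] (all sums mod 11).
  S_0 = Σ v_i r_i = 10·9 + 9·4 + 1·10 + 10·10 + 3·8 = 260 ≡ 7.
  S_1 = Σ v_i α_i r_i = 10·6·9 + 9·8·4 + 1·10·10 + 10·5·10 + 3·2·8 = 1476 ≡ 2.
  α_i^2 mod 11 = [3, 9, 1, 3, 4].
  S_2 = Σ v_i α_i^2 r_i = 10·3·9 + 9·9·4 + 1·1·10 + 10·3·10 + 3·4·8 = 1000 ≡ 10.
  S = (7, 2, 10) ≠ 0, so r is not a codeword (an error is present).
Step 3: locate the error. For a single error e at position i, S_ℓ = v_i·e·α_i^ℓ, so α_err = S_1/S_0.
  S_0^{−1} = 7^{−1} = 8 (mod 11), so α_err = 2·8 = 16 ≡ 5 = α_4. Error position i = 4.
  Consistency check: S_2/S_1 = 10·6 = 60 ≡ 5 = α_err ✓ (single-error assumption holds).
Step 4: error magnitude e = S_0/v_4 = S_0·∏_{j≠4}(α_4 − α_j) = 7·10 = 70 ≡ 4 (mod 11).
Step 5: correct position 4: c_4 = r_4 − e = 10 − 4 ≡ 6 (mod 11). Hence c = [9, 4, 10, 6, 8].
  Check: interpolating c through the α_i gives m(x) = 2 + 3·x (degree < 2) with m(α_i) = c_i for every i, so c is indeed a codeword.


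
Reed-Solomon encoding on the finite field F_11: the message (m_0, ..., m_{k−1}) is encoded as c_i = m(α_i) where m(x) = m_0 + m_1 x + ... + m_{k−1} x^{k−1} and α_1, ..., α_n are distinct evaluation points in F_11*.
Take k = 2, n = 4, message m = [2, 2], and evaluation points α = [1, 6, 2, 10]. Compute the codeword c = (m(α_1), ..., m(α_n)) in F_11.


c = [4, 3, 6, 0]

Message polynomial: m(x) = 2 + 2·x (mod 11).
For each evaluation point α_i, compute m(α_i) mod 11:
  α_1 = 1: Horner steps 2 → 4, so m(1) = 4.
  α_2 = 6: Horner steps 2 → 3, so m(6) = 3.
  α_3 = 2: Horner steps 2 → 6, so m(2) = 6.
  α_4 = 10: Horner steps 2 → 0, so m(10) = 0.
Codeword c = [4, 3, 6, 0] ∈ F_11^4.


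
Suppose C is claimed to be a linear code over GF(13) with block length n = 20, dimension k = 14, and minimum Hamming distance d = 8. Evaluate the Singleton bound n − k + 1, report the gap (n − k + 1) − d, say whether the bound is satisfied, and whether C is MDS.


Singleton RHS = n − k + 1 = 7, slack = -1, bound violated (no such code; not MDS).

Singleton bound: d ≤ n − k + 1.
Here n = 20, k = 14, so n − k + 1 = 7.
Given d = 8, check d ≤ 7: NO.
Slack = (n − k + 1) − d = -1.
The slack is negative: d = 8 exceeds n − k + 1 = 7 by 1, so the Singleton bound is violated and no linear [20, 14, 8]_13 code can exist. In particular it is not MDS (MDS requires d = n − k + 1 exactly).
Description: the claimed parameters are [20, 14, 8]_13; such a code would be impossible (violates the Singleton bound).


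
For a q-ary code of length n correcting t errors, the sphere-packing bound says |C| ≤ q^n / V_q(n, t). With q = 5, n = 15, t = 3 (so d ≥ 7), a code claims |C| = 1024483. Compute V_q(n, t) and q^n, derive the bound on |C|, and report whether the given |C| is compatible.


V_q(n, t) = 30861, q^n = 30517578125, Hamming bound = 988871, |C| = 1024483 > bound (violated).

Step 1: Compute V_q(n, t) = Σ_{j=0}^3 C(n, j) (q−1)^j.
  j = 0: C(15,0)·(4)^0 = 1·1 = 1.
  j = 1: C(15,1)·(4)^1 = 15·4 = 60.
  j = 2: C(15,2)·(4)^2 = 105·16 = 1680.
  j = 3: C(15,3)·(4)^3 = 455·64 = 29120.
  V_q(n, t) = 1 + 60 + 1680 + 29120 = 30861.
Step 2: q^n = 5^15 = 30517578125.
Step 3: Hamming bound ⌊q^n / V_q(n,t)⌋ = ⌊30517578125/30861⌋ = 988871.
Step 4: Compare |C| = 1024483 to 988871: violated.
The claimed |C| lies above the Hamming bound, so no 5-ary code of length 15 with d ≥ 7 can have 1024483 codewords.


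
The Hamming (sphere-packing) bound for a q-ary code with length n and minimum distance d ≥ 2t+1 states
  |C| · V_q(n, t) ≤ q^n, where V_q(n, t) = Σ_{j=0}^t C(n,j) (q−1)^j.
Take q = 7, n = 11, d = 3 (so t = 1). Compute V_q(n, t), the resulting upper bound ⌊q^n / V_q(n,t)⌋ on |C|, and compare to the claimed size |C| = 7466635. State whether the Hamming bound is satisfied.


V_q(n, t) = 67, q^n = 1977326743, Hamming bound = 29512339, |C| = 7466635 ≤ bound (satisfied).

Step 1: Compute V_q(n, t) = Σ_{j=0}^1 C(n, j) (q−1)^j.
  j = 0: C(11,0)·(6)^0 = 1·1 = 1.
  j = 1: C(11,1)·(6)^1 = 11·6 = 66.
  V_q(n, t) = 1 + 66 = 67.
Step 2: q^n = 7^11 = 1977326743.
Step 3: Hamming bound ⌊q^n / V_q(n,t)⌋ = ⌊1977326743/67⌋ = 29512339.
Step 4: Compare |C| = 7466635 to 29512339: satisfied.
The claimed |C| lies below the Hamming bound.


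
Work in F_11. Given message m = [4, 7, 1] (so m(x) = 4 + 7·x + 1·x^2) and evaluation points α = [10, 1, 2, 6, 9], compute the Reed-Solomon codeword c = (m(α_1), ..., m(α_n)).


c = [9, 1, 0, 5, 5]

Message polynomial: m(x) = 4 + 7·x + 1·x^2 (mod 11).
For each evaluation point α_i, compute m(α_i) mod 11:
  α_1 = 10: Horner steps 1 → 6 → 9, so m(10) = 9.
  α_2 = 1: Horner steps 1 → 8 → 1, so m(1) = 1.
  α_3 = 2: Horner steps 1 → 9 → 0, so m(2) = 0.
  α_4 = 6: Horner steps 1 → 2 → 5, so m(6) = 5.
  α_5 = 9: Horner steps 1 → 5 → 5, so m(9) = 5.
Codeword c = [9, 1, 0, 5, 5] ∈ F_11^5.


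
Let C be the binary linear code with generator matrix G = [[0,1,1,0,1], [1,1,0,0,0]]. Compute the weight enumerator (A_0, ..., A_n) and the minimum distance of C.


Weight distribution: A_0 = 1, A_2 = 1, A_3 = 2. Minimum distance d = 2.

Enumerate all 2^2 = 4 messages m ∈ F_2^2.
For each, compute codeword c = mG in F_2^5, then tally its weight.
  m = 00 → c = 00000, weight = 0.
  m = 10 → c = 01101, weight = 3.
  m = 01 → c = 11000, weight = 2.
  m = 11 → c = 10101, weight = 3.
Tally weights:
  weight 0: 1 codewords.
  weight 2: 1 codewords.
  weight 3: 2 codewords.
Minimum distance d = smallest w > 0 with A_w > 0 = 2.
Sanity: Σ A_w = 4 = 2^2 = 4 ✓.


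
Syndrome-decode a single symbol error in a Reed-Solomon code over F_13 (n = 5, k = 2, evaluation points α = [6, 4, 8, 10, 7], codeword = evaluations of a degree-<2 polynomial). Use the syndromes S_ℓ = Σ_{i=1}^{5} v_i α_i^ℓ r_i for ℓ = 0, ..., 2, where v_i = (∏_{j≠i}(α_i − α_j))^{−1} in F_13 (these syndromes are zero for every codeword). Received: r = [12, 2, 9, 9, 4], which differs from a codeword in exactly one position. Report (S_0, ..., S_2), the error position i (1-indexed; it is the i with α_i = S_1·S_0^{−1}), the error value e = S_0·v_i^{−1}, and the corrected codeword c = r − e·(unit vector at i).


S = (3, 4, 1), error at position 4, error magnitude e = 3, c = [12, 2, 9, 6, 4].

Step 1: column multipliers v_i = (∏_{j≠i}(α_i − α_j))^{−1} mod 13.
  i = 1 (α = 6): (6−4)(6−8)(6−10)(6−7) = 2·(−2)·(−4)·(−1) = −16 ≡ 10, so v_1 = 10^{−1} = 4 (mod 13).
  i = 2 (α = 4): (4−6)(4−8)(4−10)(4−7) = (−2)·(−4)·(−6)·(−3) = 144 ≡ 1, so v_2 = 1^{−1} = 1 (mod 13).
  i = 3 (α = 8): (8−6)(8−4)(8−10)(8−7) = 2·4·(−2)·1 = −16 ≡ 10, so v_3 = 10^{−1} = 4 (mod 13).
  i = 4 (α = 10): (10−6)(10−4)(10−8)(10−7) = 4·6·2·3 = 144 ≡ 1, so v_4 = 1^{−1} = 1 (mod 13).
  i = 5 (α = 7): (7−6)(7−4)(7−8)(7−10) = 1·3·(−1)·(−3) = 9 ≡ 9, so v_5 = 9^{−1} = 3 (mod 13).
  v = [4, 1, 4, 1, 3].
Step 2: syndromes of r = [12, 2, 9, 9, 4] (all sums mod 13).
  S_0 = Σ v_i r_i = 4·12 + 1·2 + 4·9 + 1·9 + 3·4 = 107 ≡ 3.
  S_1 = Σ v_i α_i r_i = 4·6·12 + 1·4·2 + 4·8·9 + 1·10·9 + 3·7·4 = 758 ≡ 4.
  α_i^2 mod 13 = [10, 3, 12, 9, 10].
  S_2 = Σ v_i α_i^2 r_i = 4·10·12 + 1·3·2 + 4·12·9 + 1·9·9 + 3·10·4 = 1119 ≡ 1.
  S = (3, 4, 1) ≠ 0, so r is not a codeword (an error is present).
Step 3: locate the error. For a single error e at position i, S_ℓ = v_i·e·α_i^ℓ, so α_err = S_1/S_0.
  S_0^{−1} = 3^{−1} = 9 (mod 13), so α_err = 4·9 = 36 ≡ 10 = α_4. Error position i = 4.
  Consistency check: S_2/S_1 = 1·10 = 10 ≡ 10 = α_err ✓ (single-error assumption holds).
Step 4: error magnitude e = S_0/v_4 = S_0·∏_{j≠4}(α_4 − α_j) = 3·1 = 3 ≡ 3 (mod 13).
Step 5: correct position 4: c_4 = r_4 − e = 9 − 3 ≡ 6 (mod 13). Hence c = [12, 2, 9, 6, 4].
  Check: interpolating c through the α_i gives m(x) = 8 + 5·x (degree < 2) with m(α_i) = c_i for every i, so c is indeed a codeword.
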